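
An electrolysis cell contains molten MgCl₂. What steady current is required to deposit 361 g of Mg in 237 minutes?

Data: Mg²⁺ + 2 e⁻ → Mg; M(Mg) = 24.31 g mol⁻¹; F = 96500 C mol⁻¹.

202 A

n(Mg) = 361 / 24.31 = 14.85 mol.
n(e⁻) = 2 × 14.85 = 29.70 mol.
Q = n(e⁻)·F = 29.70 × 96500 = 2866000 C.
I = Q/t = 2866000 / 14220 s = 202 A.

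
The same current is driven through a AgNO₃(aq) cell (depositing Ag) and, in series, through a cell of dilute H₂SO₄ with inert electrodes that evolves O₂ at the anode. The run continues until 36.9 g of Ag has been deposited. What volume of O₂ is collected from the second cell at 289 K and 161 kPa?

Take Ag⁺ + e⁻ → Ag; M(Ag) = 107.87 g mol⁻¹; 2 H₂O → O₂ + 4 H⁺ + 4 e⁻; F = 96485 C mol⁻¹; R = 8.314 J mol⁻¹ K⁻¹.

n(Ag) = 36.9 / 107.87 = 0.3421 mol, so n(e⁻) = 1 × 0.3421 = 0.3421 mol.
The cells are in series, so the same 0.3421 mol of electrons passes through the second cell.
2 H₂O → O₂ + 4 H⁺ + 4 e⁻ — 4 mol e⁻ per mol O₂, so n(O₂) = 0.3421/4 = 0.08552 mol.
V = nRT/P = (0.08552 × 8.314 × 289) / (161 × 10³) = 0.00128 m³ = 1.28 L.

1.28 L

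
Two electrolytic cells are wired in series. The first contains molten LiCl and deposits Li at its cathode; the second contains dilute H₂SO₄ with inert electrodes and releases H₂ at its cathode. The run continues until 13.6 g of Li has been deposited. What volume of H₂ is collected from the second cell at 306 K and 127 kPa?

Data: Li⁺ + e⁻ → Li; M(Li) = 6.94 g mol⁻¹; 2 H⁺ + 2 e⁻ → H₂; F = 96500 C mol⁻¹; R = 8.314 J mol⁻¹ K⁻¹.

n(Li) = 13.6 / 6.94 = 1.960 mol, so n(e⁻) = 1 × 1.960 = 1.960 mol.
The cells are in series, so the same 1.960 mol of electrons passes through the second cell.
2 H⁺ + 2 e⁻ → H₂ — 2 mol e⁻ per mol H₂, so n(H₂) = 1.960/2 = 0.9798 mol.
V = nRT/P = (0.9798 × 8.314 × 306) / (127 × 10³) = 0.0196 m³ = 19.6 L.

19.6 L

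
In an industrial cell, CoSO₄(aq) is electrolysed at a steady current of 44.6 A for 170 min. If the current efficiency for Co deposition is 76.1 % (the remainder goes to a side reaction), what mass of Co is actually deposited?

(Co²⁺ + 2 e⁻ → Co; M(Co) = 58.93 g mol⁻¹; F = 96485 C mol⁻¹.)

106 g

Q = I·t = 44.60 × 10200 = 454900 C.
n(e⁻) = 454900/96485 = 4.715 mol; theoretically n(Co) = 4.715/2 = 2.357 mol, m_theo = 138.9 g.
At 76.1 % efficiency, m_actual = 0.761 × 138.9 = 106 g.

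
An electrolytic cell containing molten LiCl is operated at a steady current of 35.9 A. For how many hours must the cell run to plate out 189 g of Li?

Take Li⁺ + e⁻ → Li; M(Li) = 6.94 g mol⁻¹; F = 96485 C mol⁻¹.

n(Li) = m/M = 189 / 6.94 = 27.23 mol.
Each Li atom requires 1 electron, so n(e⁻) = 1 × 27.23 = 27.23 mol.
Q = n(e⁻)·F = 27.23 × 96485 = 2628000 C.
t = Q/I = 2628000 / 35.90 A = 73190 s = 20.3 h.

20.3 h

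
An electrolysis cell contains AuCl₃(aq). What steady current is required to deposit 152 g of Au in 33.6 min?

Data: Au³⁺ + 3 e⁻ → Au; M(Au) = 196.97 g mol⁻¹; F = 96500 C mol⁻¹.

n(Au) = 152 / 196.97 = 0.7717 mol.
n(e⁻) = 3 × 0.7717 = 2.315 mol.
Q = n(e⁻)·F = 2.315 × 96500 = 223400 C.
I = Q/t = 223400 / 2016.0 s = 111 A.

111 A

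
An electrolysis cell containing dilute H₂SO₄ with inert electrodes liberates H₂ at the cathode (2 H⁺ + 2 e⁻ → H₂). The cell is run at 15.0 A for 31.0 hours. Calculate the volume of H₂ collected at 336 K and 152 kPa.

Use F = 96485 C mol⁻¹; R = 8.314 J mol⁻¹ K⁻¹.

159 L

Q = I·t = 15.00 A × 111600 s = 1674000 C.
n(e⁻) = Q/F = 1674000 / 96485 = 17.35 mol.
2 electrons are transferred per H₂ molecule, so n(H₂) = 17.35 / 2 = 8.675 mol.
V = nRT/P = (8.675 × 8.314 × 336) / (152 × 10³ Pa) = 0.159 m³ = 159 L.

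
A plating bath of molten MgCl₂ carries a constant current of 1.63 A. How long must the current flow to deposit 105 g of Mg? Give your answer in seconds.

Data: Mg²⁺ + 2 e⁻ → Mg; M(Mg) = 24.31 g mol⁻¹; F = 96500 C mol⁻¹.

5.11 × 10⁵ s

n(Mg) = m/M = 105 / 24.31 = 4.319 mol.
Each Mg atom requires 2 electrons, so n(e⁻) = 2 × 4.319 = 8.638 mol.
Q = n(e⁻)·F = 8.638 × 96500 = 833600 C.
t = Q/I = 833600 / 1.630 A = 511400 s.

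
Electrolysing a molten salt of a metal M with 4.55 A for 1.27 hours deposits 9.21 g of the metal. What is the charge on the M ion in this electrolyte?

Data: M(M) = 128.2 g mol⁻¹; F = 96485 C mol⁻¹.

Q = I·t = 4.550 A × 4572.0 s = 20800 C, so n(e⁻) = 20800/96485 = 0.2156 mol.
n(M) deposited = 9.21 / 128.2 = 0.07184 mol.
Electrons per atom = n(e⁻)/n(M) = 0.2156 / 0.07184 = 3.00 ≈ 3, so the ion is M³⁺.

+3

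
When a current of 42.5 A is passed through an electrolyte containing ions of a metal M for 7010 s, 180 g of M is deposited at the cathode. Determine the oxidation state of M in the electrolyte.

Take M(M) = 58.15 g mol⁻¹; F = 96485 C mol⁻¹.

+1

Q = I·t = 42.50 A × 7010.0 s = 297900 C, so n(e⁻) = 297900/96485 = 3.088 mol.
n(M) deposited = 180 / 58.15 = 3.095 mol.
Electrons per atom = n(e⁻)/n(M) = 3.088 / 3.095 = 0.998 ≈ 1, so the ion is M⁺.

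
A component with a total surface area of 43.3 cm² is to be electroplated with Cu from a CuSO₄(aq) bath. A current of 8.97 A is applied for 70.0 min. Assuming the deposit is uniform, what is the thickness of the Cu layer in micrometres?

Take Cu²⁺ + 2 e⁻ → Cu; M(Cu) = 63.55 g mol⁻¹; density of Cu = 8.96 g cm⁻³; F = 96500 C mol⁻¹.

320 μm

Q = I·t = 8.970 × 4200.0 = 37670 C; n(e⁻) = 0.3904 mol.
n(Cu) = n(e⁻)/2 = 0.1952 mol, so m = 0.1952 × 63.55 = 12.41 g.
Volume = m/ρ = 12.41 / 8.96 = 1.384 cm³.
Thickness = V/A = 1.384 / 43.3 = 0.0320 cm = 320 μm.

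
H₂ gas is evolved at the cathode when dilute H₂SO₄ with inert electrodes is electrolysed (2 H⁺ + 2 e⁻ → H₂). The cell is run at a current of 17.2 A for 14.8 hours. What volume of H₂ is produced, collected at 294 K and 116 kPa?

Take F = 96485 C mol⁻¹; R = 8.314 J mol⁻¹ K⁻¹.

Q = I·t = 17.20 A × 53280 s = 916400 C.
n(e⁻) = Q/F = 916400 / 96485 = 9.498 mol.
2 electrons are transferred per H₂ molecule, so n(H₂) = 9.498 / 2 = 4.749 mol.
V = nRT/P = (4.749 × 8.314 × 294) / (116 × 10³ Pa) = 0.100 m³ = 100 L.

100 L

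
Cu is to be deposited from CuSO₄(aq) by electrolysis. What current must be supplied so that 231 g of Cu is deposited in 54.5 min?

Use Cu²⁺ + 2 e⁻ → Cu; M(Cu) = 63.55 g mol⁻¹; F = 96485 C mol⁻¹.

215 A

n(Cu) = 231 / 63.55 = 3.635 mol.
n(e⁻) = 2 × 3.635 = 7.270 mol.
Q = n(e⁻)·F = 7.270 × 96485 = 701400 C.
I = Q/t = 701400 / 3270.0 s = 215 A.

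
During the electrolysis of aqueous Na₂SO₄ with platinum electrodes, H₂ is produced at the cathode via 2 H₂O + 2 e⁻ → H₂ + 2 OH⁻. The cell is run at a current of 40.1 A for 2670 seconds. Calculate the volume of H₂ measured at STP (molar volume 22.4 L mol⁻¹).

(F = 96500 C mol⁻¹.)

12.4 L

Q = I·t = 40.10 A × 2670.0 s = 107100 C.
n(e⁻) = Q/F = 107100 / 96500 = 1.110 mol.
2 electrons are transferred per H₂ molecule, so n(H₂) = 1.110 / 2 = 0.5548 mol.
V = n × V_m = 0.5548 × 22.4 = 12.4 L.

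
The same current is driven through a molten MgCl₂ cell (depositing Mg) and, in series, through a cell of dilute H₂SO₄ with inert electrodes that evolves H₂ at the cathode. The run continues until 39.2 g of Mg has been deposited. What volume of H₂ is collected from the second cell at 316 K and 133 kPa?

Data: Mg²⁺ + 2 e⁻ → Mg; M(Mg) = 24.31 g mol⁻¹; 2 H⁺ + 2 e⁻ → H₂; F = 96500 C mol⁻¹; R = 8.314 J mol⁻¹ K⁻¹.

n(Mg) = 39.2 / 24.31 = 1.613 mol, so n(e⁻) = 2 × 1.613 = 3.225 mol.
The cells are in series, so the same 3.225 mol of electrons passes through the second cell.
2 H⁺ + 2 e⁻ → H₂ — 2 mol e⁻ per mol H₂, so n(H₂) = 3.225/2 = 1.613 mol.
V = nRT/P = (1.613 × 8.314 × 316) / (133 × 10³) = 0.0319 m³ = 31.9 L.

31.9 L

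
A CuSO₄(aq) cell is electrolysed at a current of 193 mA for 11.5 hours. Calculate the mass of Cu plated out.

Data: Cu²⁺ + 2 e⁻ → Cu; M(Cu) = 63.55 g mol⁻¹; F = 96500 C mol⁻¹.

Q = I·t = 0.1930 A × 41400 s = 7990 C.
n(e⁻) = Q/F = 7990 / 96500 = 0.08280 mol.
Cu²⁺ + 2 e⁻ → Cu, so n(Cu) = n(e⁻)/2 = 0.04140 mol.
m = n·M = 0.04140 × 63.55 = 2.63 g.

2.63 g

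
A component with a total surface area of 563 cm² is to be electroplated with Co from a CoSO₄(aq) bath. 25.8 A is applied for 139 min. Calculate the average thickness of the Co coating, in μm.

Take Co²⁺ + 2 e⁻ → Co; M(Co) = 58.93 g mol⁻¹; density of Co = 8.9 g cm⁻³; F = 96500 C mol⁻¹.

Q = I·t = 25.80 × 8340.0 = 215200 C; n(e⁻) = 2.230 mol.
n(Co) = n(e⁻)/2 = 1.115 mol, so m = 1.115 × 58.93 = 65.70 g.
Volume = m/ρ = 65.70 / 8.9 = 7.382 cm³.
Thickness = V/A = 7.382 / 563 = 0.0131 cm = 131 μm.

131 μm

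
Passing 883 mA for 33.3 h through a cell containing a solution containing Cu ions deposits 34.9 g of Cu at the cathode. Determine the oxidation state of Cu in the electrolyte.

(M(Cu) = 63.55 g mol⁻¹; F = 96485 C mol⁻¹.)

Q = I·t = 0.8830 A × 119880 s = 105900 C, so n(e⁻) = 105900/96485 = 1.097 mol.
n(Cu) deposited = 34.9 / 63.55 = 0.5492 mol.
Electrons per atom = n(e⁻)/n(Cu) = 1.097 / 0.5492 = 2.00 ≈ 2, so the ion is Cu²⁺.

+2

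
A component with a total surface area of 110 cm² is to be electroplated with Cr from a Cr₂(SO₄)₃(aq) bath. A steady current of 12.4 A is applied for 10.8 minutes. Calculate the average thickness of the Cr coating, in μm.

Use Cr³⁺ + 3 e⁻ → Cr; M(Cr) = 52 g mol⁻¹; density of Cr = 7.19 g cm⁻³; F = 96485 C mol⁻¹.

18.3 μm

Q = I·t = 12.40 × 648.00 = 8035 C; n(e⁻) = 0.08328 mol.
n(Cr) = n(e⁻)/3 = 0.02776 mol, so m = 0.02776 × 52 = 1.444 g.
Volume = m/ρ = 1.444 / 7.19 = 0.2008 cm³.
Thickness = V/A = 0.2008 / 110 = 0.00183 cm = 18.3 μm.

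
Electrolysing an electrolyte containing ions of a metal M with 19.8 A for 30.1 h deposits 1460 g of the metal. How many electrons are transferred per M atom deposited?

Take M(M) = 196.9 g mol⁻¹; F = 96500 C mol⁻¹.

Q = I·t = 19.80 A × 108360 s = 2146000 C, so n(e⁻) = 2146000/96500 = 22.23 mol.
n(M) deposited = 1460 / 196.9 = 7.415 mol.
Electrons per atom = n(e⁻)/n(M) = 22.23 / 7.415 = 3.00 ≈ 3, so the ion is M³⁺.

3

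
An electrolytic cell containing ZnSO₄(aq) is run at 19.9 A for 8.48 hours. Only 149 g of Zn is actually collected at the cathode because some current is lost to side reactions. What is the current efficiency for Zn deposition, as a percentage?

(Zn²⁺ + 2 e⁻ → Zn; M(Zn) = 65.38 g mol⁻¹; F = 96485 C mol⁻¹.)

Q = I·t = 19.90 × 30528 = 607500 C; n(e⁻) = 607500/96485 = 6.296 mol.
Theoretical n(Zn) = n(e⁻)/2 = 3.148 mol, i.e. m_theo = 3.148 × 65.38 = 205.8 g.
Efficiency = m_actual / m_theo = 149 / 205.8 = 72.4 %.

72.4 %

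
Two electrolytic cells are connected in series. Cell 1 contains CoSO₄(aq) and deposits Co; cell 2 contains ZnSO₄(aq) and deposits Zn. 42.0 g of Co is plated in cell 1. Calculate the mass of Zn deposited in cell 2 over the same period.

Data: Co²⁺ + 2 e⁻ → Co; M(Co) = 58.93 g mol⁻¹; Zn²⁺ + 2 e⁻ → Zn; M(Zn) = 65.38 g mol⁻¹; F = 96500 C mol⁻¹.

46.6 g

n(Co) = 42.0 / 58.93 = 0.7127 mol.
Since Co²⁺ + 2 e⁻ → Co, n(e⁻) passed = 2 × 0.7127 = 1.425 mol.
Cells in series carry the same charge, so the same 1.425 mol of electrons passes through cell 2.
Zn²⁺ + 2 e⁻ → Zn, so n(Zn) = 1.425 / 2 = 0.7127 mol.
m(Zn) = 0.7127 × 65.38 = 46.6 g.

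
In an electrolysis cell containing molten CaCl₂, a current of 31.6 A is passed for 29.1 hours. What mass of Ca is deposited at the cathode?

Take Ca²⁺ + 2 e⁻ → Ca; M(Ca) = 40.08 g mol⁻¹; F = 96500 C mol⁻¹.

Q = I·t = 31.60 A × 104760 s = 3310000 C.
n(e⁻) = Q/F = 3310000 / 96500 = 34.30 mol.
Ca²⁺ + 2 e⁻ → Ca, so n(Ca) = n(e⁻)/2 = 17.15 mol.
m = n·M = 17.15 × 40.08 = 687 g.

687 g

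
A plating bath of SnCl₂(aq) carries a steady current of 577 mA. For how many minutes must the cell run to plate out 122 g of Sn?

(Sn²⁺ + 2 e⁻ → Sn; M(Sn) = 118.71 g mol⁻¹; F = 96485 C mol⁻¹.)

n(Sn) = m/M = 122 / 118.71 = 1.028 mol.
Each Sn atom requires 2 electrons, so n(e⁻) = 2 × 1.028 = 2.055 mol.
Q = n(e⁻)·F = 2.055 × 96485 = 198300 C.
t = Q/I = 198300 / 0.5770 A = 343700 s = 5730 min.

5730 min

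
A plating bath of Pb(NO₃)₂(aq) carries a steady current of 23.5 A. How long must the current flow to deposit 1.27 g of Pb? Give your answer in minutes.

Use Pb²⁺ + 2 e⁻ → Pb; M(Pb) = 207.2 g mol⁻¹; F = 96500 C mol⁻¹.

0.839 min

n(Pb) = m/M = 1.27 / 207.2 = 0.006129 mol.
Each Pb atom requires 2 electrons, so n(e⁻) = 2 × 0.006129 = 0.01226 mol.
Q = n(e⁻)·F = 0.01226 × 96500 = 1183 C.
t = Q/I = 1183 / 23.50 A = 50.34 s = 0.839 min.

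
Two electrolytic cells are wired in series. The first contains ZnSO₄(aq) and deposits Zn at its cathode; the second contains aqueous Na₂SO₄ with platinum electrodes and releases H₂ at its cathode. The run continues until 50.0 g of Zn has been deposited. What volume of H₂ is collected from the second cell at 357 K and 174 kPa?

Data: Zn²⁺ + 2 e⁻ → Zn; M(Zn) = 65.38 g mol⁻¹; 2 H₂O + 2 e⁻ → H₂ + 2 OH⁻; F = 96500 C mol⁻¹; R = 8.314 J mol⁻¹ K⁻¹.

13.0 L

n(Zn) = 50.0 / 65.38 = 0.7648 mol, so n(e⁻) = 2 × 0.7648 = 1.530 mol.
The cells are in series, so the same 1.530 mol of electrons passes through the second cell.
2 H₂O + 2 e⁻ → H₂ + 2 OH⁻ — 2 mol e⁻ per mol H₂, so n(H₂) = 1.530/2 = 0.7648 mol.
V = nRT/P = (0.7648 × 8.314 × 357) / (174 × 10³) = 0.0130 m³ = 13.0 L.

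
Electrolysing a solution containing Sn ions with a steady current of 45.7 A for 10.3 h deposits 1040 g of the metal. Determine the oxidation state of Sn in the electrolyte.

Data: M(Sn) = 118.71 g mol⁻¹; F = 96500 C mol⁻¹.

+2

Q = I·t = 45.70 A × 37080 s = 1695000 C, so n(e⁻) = 1695000/96500 = 17.56 mol.
n(Sn) deposited = 1040 / 118.71 = 8.761 mol.
Electrons per atom = n(e⁻)/n(Sn) = 17.56 / 8.761 = 2.00 ≈ 2, so the ion is Sn²⁺.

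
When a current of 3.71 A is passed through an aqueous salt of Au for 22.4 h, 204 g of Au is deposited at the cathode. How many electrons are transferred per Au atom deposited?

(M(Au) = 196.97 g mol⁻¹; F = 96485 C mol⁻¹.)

3

Q = I·t = 3.710 A × 80640 s = 299200 C, so n(e⁻) = 299200/96485 = 3.101 mol.
n(Au) deposited = 204 / 196.97 = 1.036 mol.
Electrons per atom = n(e⁻)/n(Au) = 3.101 / 1.036 = 2.99 ≈ 3, so the ion is Au³⁺.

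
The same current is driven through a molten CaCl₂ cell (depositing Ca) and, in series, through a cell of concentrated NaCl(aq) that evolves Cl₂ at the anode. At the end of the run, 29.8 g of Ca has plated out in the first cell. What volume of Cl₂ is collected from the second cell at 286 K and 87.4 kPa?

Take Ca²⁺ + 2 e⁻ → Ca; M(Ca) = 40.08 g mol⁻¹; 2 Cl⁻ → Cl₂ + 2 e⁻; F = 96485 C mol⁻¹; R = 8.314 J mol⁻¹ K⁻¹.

20.2 L

n(Ca) = 29.8 / 40.08 = 0.7435 mol, so n(e⁻) = 2 × 0.7435 = 1.487 mol.
The cells are in series, so the same 1.487 mol of electrons passes through the second cell.
2 Cl⁻ → Cl₂ + 2 e⁻ — 2 mol e⁻ per mol Cl₂, so n(Cl₂) = 1.487/2 = 0.7435 mol.
V = nRT/P = (0.7435 × 8.314 × 286) / (87.4 × 10³) = 0.0202 m³ = 20.2 L.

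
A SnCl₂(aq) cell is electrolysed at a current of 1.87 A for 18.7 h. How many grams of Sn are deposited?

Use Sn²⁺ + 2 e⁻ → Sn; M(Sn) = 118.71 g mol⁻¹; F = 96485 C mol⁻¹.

Q = I·t = 1.870 A × 67320 s = 125900 C.
n(e⁻) = Q/F = 125900 / 96485 = 1.305 mol.
Sn²⁺ + 2 e⁻ → Sn, so n(Sn) = n(e⁻)/2 = 0.6524 mol.
m = n·M = 0.6524 × 118.71 = 77.4 g.

77.4 g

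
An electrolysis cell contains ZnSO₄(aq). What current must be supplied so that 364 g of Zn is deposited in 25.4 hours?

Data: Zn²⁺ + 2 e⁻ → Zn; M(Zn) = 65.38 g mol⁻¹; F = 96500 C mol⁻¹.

n(Zn) = 364 / 65.38 = 5.567 mol.
n(e⁻) = 2 × 5.567 = 11.13 mol.
Q = n(e⁻)·F = 11.13 × 96500 = 1075000 C.
I = Q/t = 1075000 / 91440 s = 11.8 A.

11.8 A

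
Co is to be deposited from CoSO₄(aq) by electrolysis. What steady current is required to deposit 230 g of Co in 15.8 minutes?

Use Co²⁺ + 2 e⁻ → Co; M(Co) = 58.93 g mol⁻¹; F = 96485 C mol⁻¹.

794 A

n(Co) = 230 / 58.93 = 3.903 mol.
n(e⁻) = 2 × 3.903 = 7.806 mol.
Q = n(e⁻)·F = 7.806 × 96485 = 753100 C.
I = Q/t = 753100 / 948.00 s = 794 A.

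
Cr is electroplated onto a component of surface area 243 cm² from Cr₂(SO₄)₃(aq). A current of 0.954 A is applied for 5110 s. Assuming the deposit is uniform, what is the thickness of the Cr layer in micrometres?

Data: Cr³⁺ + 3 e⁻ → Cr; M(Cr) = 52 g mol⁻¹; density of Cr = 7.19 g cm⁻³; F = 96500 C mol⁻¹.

Q = I·t = 0.9540 × 5110.0 = 4875 C; n(e⁻) = 0.05052 mol.
n(Cr) = n(e⁻)/3 = 0.01684 mol, so m = 0.01684 × 52 = 0.8756 g.
Volume = m/ρ = 0.8756 / 7.19 = 0.1218 cm³.
Thickness = V/A = 0.1218 / 243 = 5.01 × 10⁻⁴ cm = 5.01 μm.

5.01 μm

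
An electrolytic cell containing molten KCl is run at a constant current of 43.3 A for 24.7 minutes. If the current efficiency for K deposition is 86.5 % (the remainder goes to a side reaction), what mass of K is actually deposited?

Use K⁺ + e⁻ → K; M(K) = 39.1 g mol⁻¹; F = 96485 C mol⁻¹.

Q = I·t = 43.30 × 1482.0 = 64170 C.
n(e⁻) = 64170/96485 = 0.6651 mol; theoretically n(K) = 0.6651/1 = 0.6651 mol, m_theo = 26.00 g.
At 86.5 % efficiency, m_actual = 0.865 × 26.00 = 22.5 g.

22.5 g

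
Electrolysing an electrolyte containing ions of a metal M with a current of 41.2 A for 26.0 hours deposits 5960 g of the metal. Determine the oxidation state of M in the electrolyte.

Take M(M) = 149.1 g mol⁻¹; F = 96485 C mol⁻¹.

Q = I·t = 41.20 A × 93600 s = 3856000 C, so n(e⁻) = 3856000/96485 = 39.97 mol.
n(M) deposited = 5960 / 149.1 = 39.97 mol.
Electrons per atom = n(e⁻)/n(M) = 39.97 / 39.97 = 1.00 ≈ 1, so the ion is M⁺.

+1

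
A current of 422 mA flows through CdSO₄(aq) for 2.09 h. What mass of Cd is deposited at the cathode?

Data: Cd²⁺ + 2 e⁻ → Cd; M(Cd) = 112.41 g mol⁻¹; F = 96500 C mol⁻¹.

1.85 g

Q = I·t = 0.4220 A × 7524.0 s = 3175 C.
n(e⁻) = Q/F = 3175 / 96500 = 0.03290 mol.
Cd²⁺ + 2 e⁻ → Cd, so n(Cd) = n(e⁻)/2 = 0.01645 mol.
m = n·M = 0.01645 × 112.41 = 1.85 g.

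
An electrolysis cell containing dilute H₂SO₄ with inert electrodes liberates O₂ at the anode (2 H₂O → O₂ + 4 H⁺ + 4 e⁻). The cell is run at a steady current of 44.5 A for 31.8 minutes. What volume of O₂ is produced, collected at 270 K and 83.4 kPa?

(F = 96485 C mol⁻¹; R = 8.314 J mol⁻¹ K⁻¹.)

Q = I·t = 44.50 A × 1908.0 s = 84910 C.
n(e⁻) = Q/F = 84910 / 96485 = 0.8800 mol.
4 electrons are transferred per O₂ molecule, so n(O₂) = 0.8800 / 4 = 0.2200 mol.
V = nRT/P = (0.2200 × 8.314 × 270) / (83.4 × 10³ Pa) = 0.00592 m³ = 5.92 L.

5.92 L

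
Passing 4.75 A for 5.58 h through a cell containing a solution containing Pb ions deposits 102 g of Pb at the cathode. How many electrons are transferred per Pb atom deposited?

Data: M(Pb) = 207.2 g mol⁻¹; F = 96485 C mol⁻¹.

2

Q = I·t = 4.750 A × 20088 s = 95420 C, so n(e⁻) = 95420/96485 = 0.9889 mol.
n(Pb) deposited = 102 / 207.2 = 0.4923 mol.
Electrons per atom = n(e⁻)/n(Pb) = 0.9889 / 0.4923 = 2.01 ≈ 2, so the ion is Pb²⁺.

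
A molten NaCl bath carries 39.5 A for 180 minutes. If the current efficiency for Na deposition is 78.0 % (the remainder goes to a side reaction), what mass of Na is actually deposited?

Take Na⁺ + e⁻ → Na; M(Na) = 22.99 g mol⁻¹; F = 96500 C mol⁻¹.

Q = I·t = 39.50 × 10800 = 426600 C.
n(e⁻) = 426600/96500 = 4.421 mol; theoretically n(Na) = 4.421/1 = 4.421 mol, m_theo = 101.6 g.
At 78.0 % efficiency, m_actual = 0.780 × 101.6 = 79.3 g.

79.3 g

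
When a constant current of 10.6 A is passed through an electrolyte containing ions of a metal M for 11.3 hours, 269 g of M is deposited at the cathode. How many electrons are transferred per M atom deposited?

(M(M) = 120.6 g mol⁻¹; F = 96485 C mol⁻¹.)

2

Q = I·t = 10.60 A × 40680 s = 431200 C, so n(e⁻) = 431200/96485 = 4.469 mol.
n(M) deposited = 269 / 120.6 = 2.231 mol.
Electrons per atom = n(e⁻)/n(M) = 4.469 / 2.231 = 2.00 ≈ 2, so the ion is M²⁺.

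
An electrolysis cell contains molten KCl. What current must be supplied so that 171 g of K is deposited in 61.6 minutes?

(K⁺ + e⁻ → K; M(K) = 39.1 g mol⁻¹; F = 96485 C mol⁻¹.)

114 A

n(K) = 171 / 39.1 = 4.373 mol.
n(e⁻) = 1 × 4.373 = 4.373 mol.
Q = n(e⁻)·F = 4.373 × 96485 = 422000 C.
I = Q/t = 422000 / 3696.0 s = 114 A.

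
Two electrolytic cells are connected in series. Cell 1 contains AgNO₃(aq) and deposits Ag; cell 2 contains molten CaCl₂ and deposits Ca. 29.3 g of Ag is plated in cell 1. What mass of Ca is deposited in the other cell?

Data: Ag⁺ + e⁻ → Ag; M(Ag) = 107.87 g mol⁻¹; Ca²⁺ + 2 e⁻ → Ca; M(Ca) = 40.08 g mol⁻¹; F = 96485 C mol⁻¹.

5.44 g

n(Ag) = 29.3 / 107.87 = 0.2716 mol.
Since Ag⁺ + e⁻ → Ag, n(e⁻) passed = 1 × 0.2716 = 0.2716 mol.
Cells in series carry the same charge, so the same 0.2716 mol of electrons passes through cell 2.
Ca²⁺ + 2 e⁻ → Ca, so n(Ca) = 0.2716 / 2 = 0.1358 mol.
m(Ca) = 0.1358 × 40.08 = 5.44 g.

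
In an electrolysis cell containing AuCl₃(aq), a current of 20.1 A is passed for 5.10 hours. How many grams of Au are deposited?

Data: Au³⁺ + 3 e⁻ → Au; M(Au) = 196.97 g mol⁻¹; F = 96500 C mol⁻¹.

Q = I·t = 20.10 A × 18360 s = 369000 C.
n(e⁻) = Q/F = 369000 / 96500 = 3.824 mol.
Au³⁺ + 3 e⁻ → Au, so n(Au) = n(e⁻)/3 = 1.275 mol.
m = n·M = 1.275 × 196.97 = 251 g.

251 g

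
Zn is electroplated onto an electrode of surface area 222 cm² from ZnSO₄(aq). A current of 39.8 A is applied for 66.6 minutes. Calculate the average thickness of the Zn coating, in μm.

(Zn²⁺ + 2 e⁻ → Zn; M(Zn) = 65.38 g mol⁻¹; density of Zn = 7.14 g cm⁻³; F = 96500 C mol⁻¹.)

Q = I·t = 39.80 × 3996.0 = 159000 C; n(e⁻) = 1.648 mol.
n(Zn) = n(e⁻)/2 = 0.8240 mol, so m = 0.8240 × 65.38 = 53.88 g.
Volume = m/ρ = 53.88 / 7.14 = 7.546 cm³.
Thickness = V/A = 7.546 / 222 = 0.0340 cm = 340 μm.

340 μm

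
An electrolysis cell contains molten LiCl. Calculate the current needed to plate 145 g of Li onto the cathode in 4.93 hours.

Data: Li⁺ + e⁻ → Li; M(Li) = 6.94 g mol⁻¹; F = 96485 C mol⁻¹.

114 A

n(Li) = 145 / 6.94 = 20.89 mol.
n(e⁻) = 1 × 20.89 = 20.89 mol.
Q = n(e⁻)·F = 20.89 × 96485 = 2016000 C.
I = Q/t = 2016000 / 17748 s = 114 A.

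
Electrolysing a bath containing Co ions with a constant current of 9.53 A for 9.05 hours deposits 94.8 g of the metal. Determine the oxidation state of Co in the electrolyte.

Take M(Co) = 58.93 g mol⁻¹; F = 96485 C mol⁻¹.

+2

Q = I·t = 9.530 A × 32580 s = 310500 C, so n(e⁻) = 310500/96485 = 3.218 mol.
n(Co) deposited = 94.8 / 58.93 = 1.609 mol.
Electrons per atom = n(e⁻)/n(Co) = 3.218 / 1.609 = 2.00 ≈ 2, so the ion is Co²⁺.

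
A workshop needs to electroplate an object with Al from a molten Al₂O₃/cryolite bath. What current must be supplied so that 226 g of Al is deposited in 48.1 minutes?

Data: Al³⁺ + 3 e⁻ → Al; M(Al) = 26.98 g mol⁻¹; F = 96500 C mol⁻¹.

n(Al) = 226 / 26.98 = 8.377 mol.
n(e⁻) = 3 × 8.377 = 25.13 mol.
Q = n(e⁻)·F = 25.13 × 96500 = 2425000 C.
I = Q/t = 2425000 / 2886.0 s = 840 A.

840 A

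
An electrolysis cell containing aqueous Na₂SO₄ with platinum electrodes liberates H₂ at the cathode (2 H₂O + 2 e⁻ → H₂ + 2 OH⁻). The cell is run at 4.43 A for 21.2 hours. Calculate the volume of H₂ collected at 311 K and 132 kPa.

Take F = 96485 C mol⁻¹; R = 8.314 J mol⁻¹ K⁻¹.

Q = I·t = 4.430 A × 76320 s = 338100 C.
n(e⁻) = Q/F = 338100 / 96485 = 3.504 mol.
2 electrons are transferred per H₂ molecule, so n(H₂) = 3.504 / 2 = 1.752 mol.
V = nRT/P = (1.752 × 8.314 × 311) / (132 × 10³ Pa) = 0.0343 m³ = 34.3 L.

34.3 L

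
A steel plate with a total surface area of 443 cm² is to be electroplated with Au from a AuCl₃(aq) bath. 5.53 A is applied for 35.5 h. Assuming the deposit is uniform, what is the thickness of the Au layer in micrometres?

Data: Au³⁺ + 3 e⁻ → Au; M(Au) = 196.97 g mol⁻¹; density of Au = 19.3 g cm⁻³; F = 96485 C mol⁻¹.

562 μm

Q = I·t = 5.530 × 127800 = 706700 C; n(e⁻) = 7.325 mol.
n(Au) = n(e⁻)/3 = 2.442 mol, so m = 2.442 × 196.97 = 480.9 g.
Volume = m/ρ = 480.9 / 19.3 = 24.92 cm³.
Thickness = V/A = 24.92 / 443 = 0.0562 cm = 562 μm.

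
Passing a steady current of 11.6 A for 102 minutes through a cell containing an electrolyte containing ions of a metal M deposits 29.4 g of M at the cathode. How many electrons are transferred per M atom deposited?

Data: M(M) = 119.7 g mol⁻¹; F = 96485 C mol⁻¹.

3

Q = I·t = 11.60 A × 6120.0 s = 70990 C, so n(e⁻) = 70990/96485 = 0.7358 mol.
n(M) deposited = 29.4 / 119.7 = 0.2456 mol.
Electrons per atom = n(e⁻)/n(M) = 0.7358 / 0.2456 = 3.00 ≈ 3, so the ion is M³⁺.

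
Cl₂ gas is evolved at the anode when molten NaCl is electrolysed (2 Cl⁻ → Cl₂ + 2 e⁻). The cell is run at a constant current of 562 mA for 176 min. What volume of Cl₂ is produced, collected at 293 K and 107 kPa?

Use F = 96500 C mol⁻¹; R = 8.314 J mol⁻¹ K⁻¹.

0.700 L

Q = I·t = 0.5620 A × 10560 s = 5935 C.
n(e⁻) = Q/F = 5935 / 96500 = 0.06150 mol.
2 electrons are transferred per Cl₂ molecule, so n(Cl₂) = 0.06150 / 2 = 0.03075 mol.
V = nRT/P = (0.03075 × 8.314 × 293) / (107 × 10³ Pa) = 7.00 × 10⁻⁴ m³ = 0.700 L.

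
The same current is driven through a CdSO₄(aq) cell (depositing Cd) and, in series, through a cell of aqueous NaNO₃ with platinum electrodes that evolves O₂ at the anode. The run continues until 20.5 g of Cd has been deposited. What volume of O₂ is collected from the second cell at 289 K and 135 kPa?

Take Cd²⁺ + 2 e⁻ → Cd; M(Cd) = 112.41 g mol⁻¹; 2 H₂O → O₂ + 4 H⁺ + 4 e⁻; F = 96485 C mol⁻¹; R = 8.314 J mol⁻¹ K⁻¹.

n(Cd) = 20.5 / 112.41 = 0.1824 mol, so n(e⁻) = 2 × 0.1824 = 0.3647 mol.
The cells are in series, so the same 0.3647 mol of electrons passes through the second cell.
2 H₂O → O₂ + 4 H⁺ + 4 e⁻ — 4 mol e⁻ per mol O₂, so n(O₂) = 0.3647/4 = 0.09118 mol.
V = nRT/P = (0.09118 × 8.314 × 289) / (135 × 10³) = 0.00162 m³ = 1.62 L.

1.62 L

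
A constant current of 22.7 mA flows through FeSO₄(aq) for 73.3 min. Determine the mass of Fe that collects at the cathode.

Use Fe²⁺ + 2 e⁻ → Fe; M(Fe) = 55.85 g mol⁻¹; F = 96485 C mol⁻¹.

Q = I·t = 0.02270 A × 4398.0 s = 99.83 C.
n(e⁻) = Q/F = 99.83 / 96485 = 0.001035 mol.
Fe²⁺ + 2 e⁻ → Fe, so n(Fe) = n(e⁻)/2 = 0.0005174 mol.
m = n·M = 0.0005174 × 55.85 = 0.0289 g.

0.0289 g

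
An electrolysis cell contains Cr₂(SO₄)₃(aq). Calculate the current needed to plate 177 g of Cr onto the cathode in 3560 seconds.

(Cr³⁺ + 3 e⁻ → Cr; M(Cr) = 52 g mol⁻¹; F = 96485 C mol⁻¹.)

277 A

n(Cr) = 177 / 52 = 3.404 mol.
n(e⁻) = 3 × 3.404 = 10.21 mol.
Q = n(e⁻)·F = 10.21 × 96485 = 985300 C.
I = Q/t = 985300 / 3560.0 s = 277 A.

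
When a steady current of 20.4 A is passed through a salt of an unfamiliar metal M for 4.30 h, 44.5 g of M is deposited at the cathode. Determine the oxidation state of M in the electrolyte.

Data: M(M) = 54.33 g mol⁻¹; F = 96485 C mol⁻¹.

+4

Q = I·t = 20.40 A × 15480 s = 315800 C, so n(e⁻) = 315800/96485 = 3.273 mol.
n(M) deposited = 44.5 / 54.33 = 0.8191 mol.
Electrons per atom = n(e⁻)/n(M) = 3.273 / 0.8191 = 4.00 ≈ 4, so the ion is M⁴⁺.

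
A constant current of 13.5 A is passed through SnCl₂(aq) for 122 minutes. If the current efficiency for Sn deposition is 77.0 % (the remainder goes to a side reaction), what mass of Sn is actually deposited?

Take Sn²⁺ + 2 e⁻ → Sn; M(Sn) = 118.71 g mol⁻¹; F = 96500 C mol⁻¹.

46.8 g

Q = I·t = 13.50 × 7320.0 = 98820 C.
n(e⁻) = 98820/96500 = 1.024 mol; theoretically n(Sn) = 1.024/2 = 0.5120 mol, m_theo = 60.78 g.
At 77.0 % efficiency, m_actual = 0.770 × 60.78 = 46.8 g.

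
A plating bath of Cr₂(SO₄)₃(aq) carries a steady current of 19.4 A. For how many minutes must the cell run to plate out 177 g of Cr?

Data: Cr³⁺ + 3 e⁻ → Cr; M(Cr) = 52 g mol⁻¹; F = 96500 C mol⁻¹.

847 min

n(Cr) = m/M = 177 / 52 = 3.404 mol.
Each Cr atom requires 3 electrons, so n(e⁻) = 3 × 3.404 = 10.21 mol.
Q = n(e⁻)·F = 10.21 × 96500 = 985400 C.
t = Q/I = 985400 / 19.40 A = 50790 s = 847 min.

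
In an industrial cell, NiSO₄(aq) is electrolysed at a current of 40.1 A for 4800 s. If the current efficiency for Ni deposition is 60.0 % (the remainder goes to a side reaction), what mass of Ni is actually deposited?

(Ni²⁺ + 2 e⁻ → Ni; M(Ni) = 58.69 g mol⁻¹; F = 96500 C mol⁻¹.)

35.1 g

Q = I·t = 40.10 × 4800.0 = 192500 C.
n(e⁻) = 192500/96500 = 1.995 mol; theoretically n(Ni) = 1.995/2 = 0.9973 mol, m_theo = 58.53 g.
At 60.0 % efficiency, m_actual = 0.600 × 58.53 = 35.1 g.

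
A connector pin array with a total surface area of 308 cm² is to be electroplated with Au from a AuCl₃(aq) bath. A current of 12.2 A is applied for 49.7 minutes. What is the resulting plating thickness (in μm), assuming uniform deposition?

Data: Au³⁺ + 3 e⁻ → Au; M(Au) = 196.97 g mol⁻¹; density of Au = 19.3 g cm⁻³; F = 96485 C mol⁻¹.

Q = I·t = 12.20 × 2982.0 = 36380 C; n(e⁻) = 0.3771 mol.
n(Au) = n(e⁻)/3 = 0.1257 mol, so m = 0.1257 × 196.97 = 24.76 g.
Volume = m/ρ = 24.76 / 19.3 = 1.283 cm³.
Thickness = V/A = 1.283 / 308 = 0.00416 cm = 41.6 μm.

41.6 μm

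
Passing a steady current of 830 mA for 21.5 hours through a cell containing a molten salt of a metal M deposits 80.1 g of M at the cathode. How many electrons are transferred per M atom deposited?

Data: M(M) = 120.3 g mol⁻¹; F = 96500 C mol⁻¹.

1

Q = I·t = 0.8300 A × 77400 s = 64240 C, so n(e⁻) = 64240/96500 = 0.6657 mol.
n(M) deposited = 80.1 / 120.3 = 0.6658 mol.
Electrons per atom = n(e⁻)/n(M) = 0.6657 / 0.6658 = 1.00 ≈ 1, so the ion is M⁺.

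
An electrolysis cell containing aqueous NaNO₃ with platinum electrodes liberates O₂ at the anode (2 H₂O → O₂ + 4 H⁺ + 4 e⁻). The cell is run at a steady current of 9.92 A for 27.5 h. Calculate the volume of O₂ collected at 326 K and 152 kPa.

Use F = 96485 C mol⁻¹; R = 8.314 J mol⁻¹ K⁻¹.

Q = I·t = 9.920 A × 99000 s = 982100 C.
n(e⁻) = Q/F = 982100 / 96485 = 10.18 mol.
4 electrons are transferred per O₂ molecule, so n(O₂) = 10.18 / 4 = 2.545 mol.
V = nRT/P = (2.545 × 8.314 × 326) / (152 × 10³ Pa) = 0.0454 m³ = 45.4 L.

45.4 L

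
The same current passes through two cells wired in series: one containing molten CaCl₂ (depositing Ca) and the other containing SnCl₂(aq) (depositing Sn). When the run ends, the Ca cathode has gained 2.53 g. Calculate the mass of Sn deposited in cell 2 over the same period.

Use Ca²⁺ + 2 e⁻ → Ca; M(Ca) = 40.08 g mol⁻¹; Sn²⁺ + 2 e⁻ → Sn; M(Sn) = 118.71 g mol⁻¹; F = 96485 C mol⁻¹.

n(Ca) = 2.53 / 40.08 = 0.06312 mol.
Since Ca²⁺ + 2 e⁻ → Ca, n(e⁻) passed = 2 × 0.06312 = 0.1262 mol.
Cells in series carry the same charge, so the same 0.1262 mol of electrons passes through cell 2.
Sn²⁺ + 2 e⁻ → Sn, so n(Sn) = 0.1262 / 2 = 0.06312 mol.
m(Sn) = 0.06312 × 118.71 = 7.49 g.

7.49 g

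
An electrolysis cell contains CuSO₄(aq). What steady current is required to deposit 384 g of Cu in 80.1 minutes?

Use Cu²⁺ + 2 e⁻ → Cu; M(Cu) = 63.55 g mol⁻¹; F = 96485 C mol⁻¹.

243 A

n(Cu) = 384 / 63.55 = 6.042 mol.
n(e⁻) = 2 × 6.042 = 12.08 mol.
Q = n(e⁻)·F = 12.08 × 96485 = 1166000 C.
I = Q/t = 1166000 / 4806.0 s = 243 A.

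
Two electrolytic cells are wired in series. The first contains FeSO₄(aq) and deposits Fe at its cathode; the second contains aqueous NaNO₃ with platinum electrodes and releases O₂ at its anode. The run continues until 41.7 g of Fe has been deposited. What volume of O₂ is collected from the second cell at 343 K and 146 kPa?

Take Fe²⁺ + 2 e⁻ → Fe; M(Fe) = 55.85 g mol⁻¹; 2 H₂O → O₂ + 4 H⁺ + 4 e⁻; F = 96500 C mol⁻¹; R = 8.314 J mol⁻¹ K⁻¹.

7.29 L

n(Fe) = 41.7 / 55.85 = 0.7466 mol, so n(e⁻) = 2 × 0.7466 = 1.493 mol.
The cells are in series, so the same 1.493 mol of electrons passes through the second cell.
2 H₂O → O₂ + 4 H⁺ + 4 e⁻ — 4 mol e⁻ per mol O₂, so n(O₂) = 1.493/4 = 0.3733 mol.
V = nRT/P = (0.3733 × 8.314 × 343) / (146 × 10³) = 0.00729 m³ = 7.29 L.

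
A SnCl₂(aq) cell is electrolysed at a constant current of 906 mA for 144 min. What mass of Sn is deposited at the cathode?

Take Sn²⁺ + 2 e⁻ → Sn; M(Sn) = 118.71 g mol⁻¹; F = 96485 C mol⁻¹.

Q = I·t = 0.9060 A × 8640.0 s = 7828 C.
n(e⁻) = Q/F = 7828 / 96485 = 0.08113 mol.
Sn²⁺ + 2 e⁻ → Sn, so n(Sn) = n(e⁻)/2 = 0.04057 mol.
m = n·M = 0.04057 × 118.71 = 4.82 g.

4.82 g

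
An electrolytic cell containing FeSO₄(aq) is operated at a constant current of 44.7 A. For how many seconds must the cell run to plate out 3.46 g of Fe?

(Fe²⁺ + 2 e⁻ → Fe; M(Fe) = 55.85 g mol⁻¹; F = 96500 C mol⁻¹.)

n(Fe) = m/M = 3.46 / 55.85 = 0.06195 mol.
Each Fe atom requires 2 electrons, so n(e⁻) = 2 × 0.06195 = 0.1239 mol.
Q = n(e⁻)·F = 0.1239 × 96500 = 11960 C.
t = Q/I = 11960 / 44.70 A = 267.5 s.

267 s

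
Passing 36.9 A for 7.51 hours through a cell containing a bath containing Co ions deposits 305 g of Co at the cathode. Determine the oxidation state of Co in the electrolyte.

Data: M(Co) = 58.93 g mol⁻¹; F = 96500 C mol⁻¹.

+2

Q = I·t = 36.90 A × 27036 s = 997600 C, so n(e⁻) = 997600/96500 = 10.34 mol.
n(Co) deposited = 305 / 58.93 = 5.176 mol.
Electrons per atom = n(e⁻)/n(Co) = 10.34 / 5.176 = 2.00 ≈ 2, so the ion is Co²⁺.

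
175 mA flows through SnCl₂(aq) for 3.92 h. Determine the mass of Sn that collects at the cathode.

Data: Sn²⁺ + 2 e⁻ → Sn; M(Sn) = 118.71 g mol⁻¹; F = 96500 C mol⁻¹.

1.52 g

Q = I·t = 0.1750 A × 14112 s = 2470 C.
n(e⁻) = Q/F = 2470 / 96500 = 0.02559 mol.
Sn²⁺ + 2 e⁻ → Sn, so n(Sn) = n(e⁻)/2 = 0.01280 mol.
m = n·M = 0.01280 × 118.71 = 1.52 g.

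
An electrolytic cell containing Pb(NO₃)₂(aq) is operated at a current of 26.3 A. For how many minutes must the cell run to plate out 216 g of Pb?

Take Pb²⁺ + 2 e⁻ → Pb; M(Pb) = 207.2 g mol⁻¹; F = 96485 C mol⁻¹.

127 min

n(Pb) = m/M = 216 / 207.2 = 1.042 mol.
Each Pb atom requires 2 electrons, so n(e⁻) = 2 × 1.042 = 2.085 mol.
Q = n(e⁻)·F = 2.085 × 96485 = 201200 C.
t = Q/I = 201200 / 26.30 A = 7649 s = 127 min.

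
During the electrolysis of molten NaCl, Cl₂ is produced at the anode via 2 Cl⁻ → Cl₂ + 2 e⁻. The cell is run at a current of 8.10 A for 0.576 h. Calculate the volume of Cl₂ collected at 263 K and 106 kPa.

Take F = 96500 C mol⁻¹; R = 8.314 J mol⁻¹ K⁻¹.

Q = I·t = 8.100 A × 2073.6 s = 16800 C.
n(e⁻) = Q/F = 16800 / 96500 = 0.1741 mol.
2 electrons are transferred per Cl₂ molecule, so n(Cl₂) = 0.1741 / 2 = 0.08703 mol.
V = nRT/P = (0.08703 × 8.314 × 263) / (106 × 10³ Pa) = 0.00180 m³ = 1.80 L.

1.80 L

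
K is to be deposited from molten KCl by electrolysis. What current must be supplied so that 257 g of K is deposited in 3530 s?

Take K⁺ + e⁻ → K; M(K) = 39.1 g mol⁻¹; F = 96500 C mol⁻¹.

n(K) = 257 / 39.1 = 6.573 mol.
n(e⁻) = 1 × 6.573 = 6.573 mol.
Q = n(e⁻)·F = 6.573 × 96500 = 634300 C.
I = Q/t = 634300 / 3530.0 s = 180 A.

180 A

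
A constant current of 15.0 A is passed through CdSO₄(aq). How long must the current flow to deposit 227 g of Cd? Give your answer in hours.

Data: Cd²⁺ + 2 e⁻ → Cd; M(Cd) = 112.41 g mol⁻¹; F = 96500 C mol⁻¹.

n(Cd) = m/M = 227 / 112.41 = 2.019 mol.
Each Cd atom requires 2 electrons, so n(e⁻) = 2 × 2.019 = 4.039 mol.
Q = n(e⁻)·F = 4.039 × 96500 = 389700 C.
t = Q/I = 389700 / 15.00 A = 25980 s = 7.22 h.

7.22 h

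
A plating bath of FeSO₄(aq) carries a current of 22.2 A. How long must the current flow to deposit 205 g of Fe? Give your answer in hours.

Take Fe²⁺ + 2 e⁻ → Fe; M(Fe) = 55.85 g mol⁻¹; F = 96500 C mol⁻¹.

8.86 h

n(Fe) = m/M = 205 / 55.85 = 3.671 mol.
Each Fe atom requires 2 electrons, so n(e⁻) = 2 × 3.671 = 7.341 mol.
Q = n(e⁻)·F = 7.341 × 96500 = 708400 C.
t = Q/I = 708400 / 22.20 A = 31910 s = 8.86 h.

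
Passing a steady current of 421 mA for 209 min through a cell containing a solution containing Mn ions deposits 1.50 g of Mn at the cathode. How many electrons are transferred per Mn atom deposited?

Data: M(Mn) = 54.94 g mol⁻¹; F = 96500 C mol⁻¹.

Q = I·t = 0.4210 A × 12540 s = 5279 C, so n(e⁻) = 5279/96500 = 0.05471 mol.
n(Mn) deposited = 1.50 / 54.94 = 0.02730 mol.
Electrons per atom = n(e⁻)/n(Mn) = 0.05471 / 0.02730 = 2.00 ≈ 2, so the ion is Mn²⁺.

2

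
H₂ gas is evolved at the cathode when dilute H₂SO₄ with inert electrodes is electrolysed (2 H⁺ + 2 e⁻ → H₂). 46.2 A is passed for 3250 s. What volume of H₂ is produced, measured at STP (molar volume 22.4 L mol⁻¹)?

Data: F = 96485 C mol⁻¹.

Q = I·t = 46.20 A × 3250.0 s = 150200 C.
n(e⁻) = Q/F = 150200 / 96485 = 1.556 mol.
2 electrons are transferred per H₂ molecule, so n(H₂) = 1.556 / 2 = 0.7781 mol.
V = n × V_m = 0.7781 × 22.4 = 17.4 L.

17.4 L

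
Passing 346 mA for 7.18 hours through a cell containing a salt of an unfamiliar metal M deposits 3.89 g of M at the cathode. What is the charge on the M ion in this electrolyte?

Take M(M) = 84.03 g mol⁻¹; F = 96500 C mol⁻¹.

+2

Q = I·t = 0.3460 A × 25848 s = 8943 C, so n(e⁻) = 8943/96500 = 0.09268 mol.
n(M) deposited = 3.89 / 84.03 = 0.04629 mol.
Electrons per atom = n(e⁻)/n(M) = 0.09268 / 0.04629 = 2.00 ≈ 2, so the ion is M²⁺.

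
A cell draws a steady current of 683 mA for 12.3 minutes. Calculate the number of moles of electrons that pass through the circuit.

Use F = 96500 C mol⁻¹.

Q = I·t = 0.6830 A × 738.00 s = 504.1 C.
n(e⁻) = Q/F = 504.1 / 96500 = 0.00522 mol.

0.00522 mol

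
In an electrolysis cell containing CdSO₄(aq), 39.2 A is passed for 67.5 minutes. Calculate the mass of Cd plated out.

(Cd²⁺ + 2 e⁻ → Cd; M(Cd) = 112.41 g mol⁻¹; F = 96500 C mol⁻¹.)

Q = I·t = 39.20 A × 4050.0 s = 158800 C.
n(e⁻) = Q/F = 158800 / 96500 = 1.645 mol.
Cd²⁺ + 2 e⁻ → Cd, so n(Cd) = n(e⁻)/2 = 0.8226 mol.
m = n·M = 0.8226 × 112.41 = 92.5 g.

92.5 g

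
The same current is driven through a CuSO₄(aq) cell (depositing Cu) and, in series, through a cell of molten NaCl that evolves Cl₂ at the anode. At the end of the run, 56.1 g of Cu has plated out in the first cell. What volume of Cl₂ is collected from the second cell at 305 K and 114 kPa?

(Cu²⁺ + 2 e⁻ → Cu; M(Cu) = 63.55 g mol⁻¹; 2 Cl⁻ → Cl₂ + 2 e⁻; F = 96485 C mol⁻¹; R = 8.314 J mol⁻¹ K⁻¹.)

n(Cu) = 56.1 / 63.55 = 0.8828 mol, so n(e⁻) = 2 × 0.8828 = 1.766 mol.
The cells are in series, so the same 1.766 mol of electrons passes through the second cell.
2 Cl⁻ → Cl₂ + 2 e⁻ — 2 mol e⁻ per mol Cl₂, so n(Cl₂) = 1.766/2 = 0.8828 mol.
V = nRT/P = (0.8828 × 8.314 × 305) / (114 × 10³) = 0.0196 m³ = 19.6 L.

19.6 L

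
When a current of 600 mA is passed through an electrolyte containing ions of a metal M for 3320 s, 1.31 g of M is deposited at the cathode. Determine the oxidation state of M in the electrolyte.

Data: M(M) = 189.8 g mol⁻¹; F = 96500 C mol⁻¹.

+3

Q = I·t = 0.6000 A × 3320.0 s = 1992 C, so n(e⁻) = 1992/96500 = 0.02064 mol.
n(M) deposited = 1.31 / 189.8 = 0.006902 mol.
Electrons per atom = n(e⁻)/n(M) = 0.02064 / 0.006902 = 2.99 ≈ 3, so the ion is M³⁺.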